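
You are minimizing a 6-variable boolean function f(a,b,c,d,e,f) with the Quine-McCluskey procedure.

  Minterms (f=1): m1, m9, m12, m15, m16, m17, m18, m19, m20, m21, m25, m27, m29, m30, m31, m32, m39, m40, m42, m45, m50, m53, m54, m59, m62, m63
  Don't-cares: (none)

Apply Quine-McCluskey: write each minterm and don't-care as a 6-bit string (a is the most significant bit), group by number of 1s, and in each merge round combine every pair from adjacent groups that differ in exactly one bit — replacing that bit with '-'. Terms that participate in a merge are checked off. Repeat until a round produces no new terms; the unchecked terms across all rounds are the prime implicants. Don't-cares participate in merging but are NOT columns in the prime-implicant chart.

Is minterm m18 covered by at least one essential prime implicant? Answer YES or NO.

NO

[col 0] 000001*, 001001*, 001100, 001111*, 010000*, 010001*, 010010*, 010011*, 010100*, 010101*, 011001*, 011011*, 011101*, 011110*, 011111*, 100000*, 100111, 101000*, 101010*, 101101, 110010*, 110101*, 110110*, 111011*, 111110*, 111111*
[col 1] -10010, -10101, -11011*, -11110*, -11111*, 0-0001*, 0-1001*, 0-1111, 00-001*, 01-001*, 01-011*, 01-101*, 010-00*, 010-01*, 0100-0*, 0100-1*, 01000-*, 01001-*, 01010-*, 011-01*, 011-11*, 0110-1*, 0111-1*, 01111-*, 10-000, 1010-0, 11-110, 110-10, 111-11*, 11111-*
[col 2] -11-11, -1111-, 0--001, 01--01, 01-0-1, 010-0-, 0100--, 011--1
Prime implicants: -10010, -10101, -11-11, -1111-, 0--001, 0-1111, 001100, 01--01, 01-0-1, 010-0-, 0100--, 011--1, 10-000, 100111, 1010-0, 101101, 11-110, 110-10
PI chart (minterm → PIs covering it):
  1 | 0--001  (sole → essential)
  9 | 0--001  (sole → essential)
  12 | 001100  (sole → essential)
  15 | 0-1111  (sole → essential)
  16 | 010-0-,0100--
  17 | 0--001,01--01,01-0-1,010-0-,0100--
  18 | -10010,0100--
  19 | 01-0-1,0100--
  20 | 010-0-  (sole → essential)
  21 | -10101,01--01,010-0-
  25 | 0--001,01--01,01-0-1,011--1
  27 | -11-11,01-0-1,011--1
  29 | 01--01,011--1
  30 | -1111-  (sole → essential)
  31 | -11-11,-1111-,0-1111,011--1
  32 | 10-000  (sole → essential)
  39 | 100111  (sole → essential)
  40 | 10-000,1010-0
  42 | 1010-0  (sole → essential)
  45 | 101101  (sole → essential)
  50 | -10010,110-10
  53 | -10101  (sole → essential)
  54 | 11-110,110-10
  59 | -11-11  (sole → essential)
  62 | -1111-,11-110
  63 | -11-11,-1111-
Essential prime implicants: -10101, -11-11, -1111-, 0--001, 0-1111, 001100, 010-0-, 10-000, 100111, 1010-0, 101101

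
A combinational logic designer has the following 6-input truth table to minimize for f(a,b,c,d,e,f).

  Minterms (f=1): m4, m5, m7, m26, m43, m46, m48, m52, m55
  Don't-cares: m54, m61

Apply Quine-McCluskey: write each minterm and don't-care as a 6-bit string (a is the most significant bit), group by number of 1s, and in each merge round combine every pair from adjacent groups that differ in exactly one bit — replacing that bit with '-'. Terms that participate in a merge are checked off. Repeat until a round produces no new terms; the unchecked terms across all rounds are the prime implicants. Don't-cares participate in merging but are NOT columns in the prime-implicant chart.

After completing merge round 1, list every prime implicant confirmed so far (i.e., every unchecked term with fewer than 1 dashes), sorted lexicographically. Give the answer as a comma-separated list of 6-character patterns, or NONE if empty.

011010, 101011, 101110, 111101

[col 0] 000100*, 000101*, 000111*, 011010, 101011, 101110, 110000*, 110100*, 110110*, 110111*, 111101
[col 1] 0001-1, 00010-, 110-00, 1101-0, 11011-
Prime implicants: 0001-1, 00010-, 011010, 101011, 101110, 110-00, 1101-0, 11011-, 111101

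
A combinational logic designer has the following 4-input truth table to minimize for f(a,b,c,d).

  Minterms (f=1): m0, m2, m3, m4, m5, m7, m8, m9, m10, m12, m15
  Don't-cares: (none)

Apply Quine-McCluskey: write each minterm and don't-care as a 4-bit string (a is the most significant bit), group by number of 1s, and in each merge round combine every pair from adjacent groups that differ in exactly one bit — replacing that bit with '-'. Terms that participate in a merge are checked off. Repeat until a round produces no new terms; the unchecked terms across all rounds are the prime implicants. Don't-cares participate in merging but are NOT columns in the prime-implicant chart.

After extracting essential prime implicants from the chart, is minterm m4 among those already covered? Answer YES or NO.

size-2^0 implicants → 0000(✓)  0010(✓)  0011(✓)  0100(✓)  0101(✓)  0111(✓)  1000(✓)  1001(✓)  1010(✓)  1100(✓)  1111(✓)
size-2^1 implicants → -000(✓)  -010(✓)  -100(✓)  -111  0-00(✓)  0-11  00-0(✓)  001-  01-1  010-  1-00(✓)  10-0(✓)  100-
size-2^2 implicants → --00  -0-0
Unchecked terms (primes): --00, -0-0, -111, 0-11, 001-, 01-1, 010-, 100-
Minterm coverage:
  m0 ⊆ --00,-0-0
  m2 ⊆ -0-0,001-
  m3 ⊆ 0-11,001-
  m4 ⊆ --00,010-
  m5 ⊆ 01-1,010-
  m7 ⊆ -111,0-11,01-1
  m8 ⊆ --00,-0-0,100-
  m9 ⊆ 100- [E]
  m10 ⊆ -0-0 [E]
  m12 ⊆ --00 [E]
  m15 ⊆ -111 [E]
E = {--00, -0-0, -111, 100-}

YES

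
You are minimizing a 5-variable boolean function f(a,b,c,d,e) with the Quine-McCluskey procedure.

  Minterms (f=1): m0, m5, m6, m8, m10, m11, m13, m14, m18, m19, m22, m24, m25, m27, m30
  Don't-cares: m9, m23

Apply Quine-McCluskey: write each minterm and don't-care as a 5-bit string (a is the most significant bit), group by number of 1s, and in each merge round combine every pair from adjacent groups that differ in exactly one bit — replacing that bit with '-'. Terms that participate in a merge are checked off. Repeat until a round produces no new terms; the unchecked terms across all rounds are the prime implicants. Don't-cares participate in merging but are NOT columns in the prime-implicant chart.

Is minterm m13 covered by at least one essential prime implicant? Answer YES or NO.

YES

Round 0: 00000✓ 00101✓ 00110✓ 01000✓ 01001✓ 01010✓ 01011✓ 01101✓ 01110✓ 10010✓ 10011✓ 10110✓ 10111✓ 11000✓ 11001✓ 11011✓ 11110✓
Round 1: -0110✓ -1000✓ -1001✓ -1011✓ -1110✓ 0-000 0-101 0-110✓ 01-01 01-10 010-0✓ 010-1✓ 0100-✓ 0101-✓ 1-011 1-110✓ 10-10✓ 10-11✓ 1001-✓ 1011-✓ 110-1✓ 1100-✓
Round 2: --110 -10-1 -100- 010-- 10-1-
PIs = {--110, -10-1, -100-, 0-000, 0-101, 01-01, 01-10, 010--, 1-011, 10-1-}
Coverage chart:
  m0: 0-000 ←essential
  m5: 0-101 ←essential
  m6: --110 ←essential
  m8: -100-,0-000,010--
  m10: 01-10,010--
  m11: -10-1,010--
  m13: 0-101,01-01
  m14: --110,01-10
  m18: 10-1- ←essential
  m19: 1-011,10-1-
  m22: --110,10-1-
  m24: -100- ←essential
  m25: -10-1,-100-
  m27: -10-1,1-011
  m30: --110 ←essential
Essential: --110, -100-, 0-000, 0-101, 10-1-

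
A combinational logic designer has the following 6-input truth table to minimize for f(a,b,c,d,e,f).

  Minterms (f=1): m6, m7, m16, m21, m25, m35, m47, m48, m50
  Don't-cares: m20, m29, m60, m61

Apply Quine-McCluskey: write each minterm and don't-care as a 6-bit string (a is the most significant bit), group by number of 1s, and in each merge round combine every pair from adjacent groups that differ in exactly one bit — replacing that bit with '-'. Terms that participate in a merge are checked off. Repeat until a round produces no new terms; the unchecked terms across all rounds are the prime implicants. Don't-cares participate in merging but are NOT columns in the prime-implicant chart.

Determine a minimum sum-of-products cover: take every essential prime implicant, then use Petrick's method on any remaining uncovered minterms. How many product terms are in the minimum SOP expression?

7

[col 0] 000110*, 000111*, 010000*, 010100*, 010101*, 011001*, 011101*, 100011, 101111, 110000*, 110010*, 111100*, 111101*
[col 1] -10000, -11101, 00011-, 01-101, 010-00, 01010-, 011-01, 1100-0, 11110-
Prime implicants: -10000, -11101, 00011-, 01-101, 010-00, 01010-, 011-01, 100011, 101111, 1100-0, 11110-
PI chart (minterm → PIs covering it):
  6 | 00011-  (sole → essential)
  7 | 00011-  (sole → essential)
  16 | -10000,010-00
  21 | 01-101,01010-
  25 | 011-01  (sole → essential)
  35 | 100011  (sole → essential)
  47 | 101111  (sole → essential)
  48 | -10000,1100-0
  50 | 1100-0  (sole → essential)
Essential prime implicants: 00011-, 011-01, 100011, 101111, 1100-0
Petrick residual → -10000, 01-101
Minimum SOP uses 7 PIs: bc'd'e'f' + a'b'c'de + a'bde'f + a'bce'f + ab'c'd'ef + ab'cdef + abc'd'f'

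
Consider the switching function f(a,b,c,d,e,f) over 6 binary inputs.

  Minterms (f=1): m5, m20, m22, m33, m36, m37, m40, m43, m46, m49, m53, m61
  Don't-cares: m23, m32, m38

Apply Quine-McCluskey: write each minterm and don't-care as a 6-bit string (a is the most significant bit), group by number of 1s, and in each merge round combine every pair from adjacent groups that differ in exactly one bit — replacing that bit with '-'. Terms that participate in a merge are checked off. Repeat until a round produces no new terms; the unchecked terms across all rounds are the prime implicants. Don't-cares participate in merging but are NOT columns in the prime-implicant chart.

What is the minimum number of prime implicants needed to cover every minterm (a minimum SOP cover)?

[col 0] 000101*, 010100*, 010110*, 010111*, 100000*, 100001*, 100100*, 100101*, 100110*, 101000*, 101011, 101110*, 110001*, 110101*, 111101*
[col 1] -00101, 0101-0, 01011-, 1-0001*, 1-0101*, 10-000, 10-110, 100-00*, 100-01*, 10000-*, 1001-0, 10010-*, 11-101, 110-01*
[col 2] 1-0-01, 100-0-
Prime implicants: -00101, 0101-0, 01011-, 1-0-01, 10-000, 10-110, 100-0-, 1001-0, 101011, 11-101
PI chart (minterm → PIs covering it):
  5 | -00101  (sole → essential)
  20 | 0101-0  (sole → essential)
  22 | 0101-0,01011-
  33 | 1-0-01,100-0-
  36 | 100-0-,1001-0
  37 | -00101,1-0-01,100-0-
  40 | 10-000  (sole → essential)
  43 | 101011  (sole → essential)
  46 | 10-110  (sole → essential)
  49 | 1-0-01  (sole → essential)
  53 | 1-0-01,11-101
  61 | 11-101  (sole → essential)
Essential prime implicants: -00101, 0101-0, 1-0-01, 10-000, 10-110, 101011, 11-101
Petrick residual → 100-0-
Minimum SOP uses 8 PIs: b'c'de'f + a'bc'df' + ac'e'f + ab'd'e'f' + ab'def' + ab'c'e' + ab'cd'ef + abde'f

8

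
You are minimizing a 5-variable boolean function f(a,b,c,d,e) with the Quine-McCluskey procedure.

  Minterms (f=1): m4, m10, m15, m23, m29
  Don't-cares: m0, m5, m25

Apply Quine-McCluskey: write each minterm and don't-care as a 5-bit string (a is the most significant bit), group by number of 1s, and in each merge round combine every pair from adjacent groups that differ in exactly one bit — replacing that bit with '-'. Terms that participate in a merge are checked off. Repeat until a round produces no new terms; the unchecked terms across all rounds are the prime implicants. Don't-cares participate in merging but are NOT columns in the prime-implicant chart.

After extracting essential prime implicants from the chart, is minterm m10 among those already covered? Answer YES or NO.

YES

size-2^0 implicants → 00000(✓)  00100(✓)  00101(✓)  01010  01111  10111  11001(✓)  11101(✓)
size-2^1 implicants → 00-00  0010-  11-01
Unchecked terms (primes): 00-00, 0010-, 01010, 01111, 10111, 11-01
Minterm coverage:
  m4 ⊆ 00-00,0010-
  m10 ⊆ 01010 [E]
  m15 ⊆ 01111 [E]
  m23 ⊆ 10111 [E]
  m29 ⊆ 11-01 [E]
E = {01010, 01111, 10111, 11-01}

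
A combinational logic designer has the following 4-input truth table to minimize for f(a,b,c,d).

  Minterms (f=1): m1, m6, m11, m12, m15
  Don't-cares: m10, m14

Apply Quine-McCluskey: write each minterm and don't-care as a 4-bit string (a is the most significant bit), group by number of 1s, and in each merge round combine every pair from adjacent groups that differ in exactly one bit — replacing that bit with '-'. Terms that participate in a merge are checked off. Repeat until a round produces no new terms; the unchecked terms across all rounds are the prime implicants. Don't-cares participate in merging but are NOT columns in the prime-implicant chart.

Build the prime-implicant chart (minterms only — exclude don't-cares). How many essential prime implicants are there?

4

[col 0] 0001, 0110*, 1010*, 1011*, 1100*, 1110*, 1111*
[col 1] -110, 1-10*, 1-11*, 101-*, 11-0, 111-*
[col 2] 1-1-
Prime implicants: -110, 0001, 1-1-, 11-0
PI chart (minterm → PIs covering it):
  1 | 0001  (sole → essential)
  6 | -110  (sole → essential)
  11 | 1-1-  (sole → essential)
  12 | 11-0  (sole → essential)
  15 | 1-1-  (sole → essential)
Essential prime implicants: -110, 0001, 1-1-, 11-0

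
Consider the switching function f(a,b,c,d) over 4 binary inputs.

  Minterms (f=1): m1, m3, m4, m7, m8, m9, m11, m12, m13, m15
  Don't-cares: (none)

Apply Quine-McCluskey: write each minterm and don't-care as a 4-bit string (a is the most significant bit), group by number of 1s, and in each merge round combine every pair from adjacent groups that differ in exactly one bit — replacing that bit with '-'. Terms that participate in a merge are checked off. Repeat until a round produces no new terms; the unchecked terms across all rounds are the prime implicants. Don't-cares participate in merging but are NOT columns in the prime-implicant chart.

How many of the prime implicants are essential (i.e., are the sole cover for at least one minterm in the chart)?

4

[col 0] 0001*, 0011*, 0100*, 0111*, 1000*, 1001*, 1011*, 1100*, 1101*, 1111*
[col 1] -001*, -011*, -100, -111*, 0-11*, 00-1*, 1-00*, 1-01*, 1-11*, 10-1*, 100-*, 11-1*, 110-*
[col 2] --11, -0-1, 1--1, 1-0-
Prime implicants: --11, -0-1, -100, 1--1, 1-0-
PI chart (minterm → PIs covering it):
  1 | -0-1  (sole → essential)
  3 | --11,-0-1
  4 | -100  (sole → essential)
  7 | --11  (sole → essential)
  8 | 1-0-  (sole → essential)
  9 | -0-1,1--1,1-0-
  11 | --11,-0-1,1--1
  12 | -100,1-0-
  13 | 1--1,1-0-
  15 | --11,1--1
Essential prime implicants: --11, -0-1, -100, 1-0-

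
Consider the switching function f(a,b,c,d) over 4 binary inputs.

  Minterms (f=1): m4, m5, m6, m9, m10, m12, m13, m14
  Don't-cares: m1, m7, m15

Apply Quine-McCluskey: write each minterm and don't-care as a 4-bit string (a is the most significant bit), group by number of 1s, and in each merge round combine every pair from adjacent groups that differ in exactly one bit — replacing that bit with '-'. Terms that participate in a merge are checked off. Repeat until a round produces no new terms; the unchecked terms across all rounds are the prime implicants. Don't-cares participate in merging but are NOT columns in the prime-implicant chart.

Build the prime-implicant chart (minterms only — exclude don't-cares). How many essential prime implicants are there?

3

[col 0] 0001*, 0100*, 0101*, 0110*, 0111*, 1001*, 1010*, 1100*, 1101*, 1110*, 1111*
[col 1] -001*, -100*, -101*, -110*, -111*, 0-01*, 01-0*, 01-1*, 010-*, 011-*, 1-01*, 1-10, 11-0*, 11-1*, 110-*, 111-*
[col 2] --01, -1-0*, -1-1*, -10-*, -11-*, 01--*, 11--*
[col 3] -1--
Prime implicants: --01, -1--, 1-10
PI chart (minterm → PIs covering it):
  4 | -1--  (sole → essential)
  5 | --01,-1--
  6 | -1--  (sole → essential)
  9 | --01  (sole → essential)
  10 | 1-10  (sole → essential)
  12 | -1--  (sole → essential)
  13 | --01,-1--
  14 | -1--,1-10
Essential prime implicants: --01, -1--, 1-10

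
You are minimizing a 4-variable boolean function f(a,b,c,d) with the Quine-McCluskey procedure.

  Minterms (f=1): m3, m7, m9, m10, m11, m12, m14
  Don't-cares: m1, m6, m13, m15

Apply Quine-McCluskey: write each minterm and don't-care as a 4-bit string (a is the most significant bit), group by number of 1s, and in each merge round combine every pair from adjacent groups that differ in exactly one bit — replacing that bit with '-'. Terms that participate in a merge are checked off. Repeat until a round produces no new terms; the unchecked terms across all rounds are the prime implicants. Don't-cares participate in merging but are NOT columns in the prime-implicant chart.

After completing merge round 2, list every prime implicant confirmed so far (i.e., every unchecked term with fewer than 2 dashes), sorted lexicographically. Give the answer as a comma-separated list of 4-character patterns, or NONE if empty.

[col 0] 0001*, 0011*, 0110*, 0111*, 1001*, 1010*, 1011*, 1100*, 1101*, 1110*, 1111*
[col 1] -001*, -011*, -110*, -111*, 0-11*, 00-1*, 011-*, 1-01*, 1-10*, 1-11*, 10-1*, 101-*, 11-0*, 11-1*, 110-*, 111-*
[col 2] --11, -0-1, -11-, 1--1, 1-1-, 11--
Prime implicants: --11, -0-1, -11-, 1--1, 1-1-, 11--

NONE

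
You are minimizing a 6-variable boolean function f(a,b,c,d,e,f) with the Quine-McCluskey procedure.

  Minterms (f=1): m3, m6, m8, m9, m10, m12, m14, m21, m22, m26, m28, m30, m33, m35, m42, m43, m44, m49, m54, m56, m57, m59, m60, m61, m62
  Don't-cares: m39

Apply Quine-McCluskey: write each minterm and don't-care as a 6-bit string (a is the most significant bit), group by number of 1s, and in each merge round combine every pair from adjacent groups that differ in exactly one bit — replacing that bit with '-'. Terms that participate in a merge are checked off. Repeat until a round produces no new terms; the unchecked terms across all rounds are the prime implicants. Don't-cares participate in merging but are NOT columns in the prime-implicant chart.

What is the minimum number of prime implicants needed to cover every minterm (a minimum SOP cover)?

11

size-2^0 implicants → 000011(✓)  000110(✓)  001000(✓)  001001(✓)  001010(✓)  001100(✓)  001110(✓)  010101  010110(✓)  011010(✓)  011100(✓)  011110(✓)  100001(✓)  100011(✓)  100111(✓)  101010(✓)  101011(✓)  101100(✓)  110001(✓)  110110(✓)  111000(✓)  111001(✓)  111011(✓)  111100(✓)  111101(✓)  111110(✓)
size-2^1 implicants → -00011  -01010  -01100(✓)  -10110(✓)  -11100(✓)  -11110(✓)  0-0110(✓)  0-1010(✓)  0-1100(✓)  0-1110(✓)  00-110(✓)  001-00(✓)  001-10(✓)  0010-0(✓)  00100-  0011-0(✓)  01-110(✓)  011-10(✓)  0111-0(✓)  1-0001  1-1011  1-1100(✓)  10-011  100-11  1000-1  10101-  11-001  11-110(✓)  111-00(✓)  111-01(✓)  1110-1  11100-(✓)  1111-0(✓)  11110-(✓)
size-2^2 implicants → --1100  -1-110  -111-0  0--110  0-1-10  0-11-0  001--0  111-0-
Unchecked terms (primes): --1100, -00011, -01010, -1-110, -111-0, 0--110, 0-1-10, 0-11-0, 001--0, 00100-, 010101, 1-0001, 1-1011, 10-011, 100-11, 1000-1, 10101-, 11-001, 111-0-, 1110-1
Minterm coverage:
  m3 ⊆ -00011 [E]
  m6 ⊆ 0--110 [E]
  m8 ⊆ 001--0,00100-
  m9 ⊆ 00100- [E]
  m10 ⊆ -01010,0-1-10,001--0
  m12 ⊆ --1100,0-11-0,001--0
  m14 ⊆ 0--110,0-1-10,0-11-0,001--0
  m21 ⊆ 010101 [E]
  m22 ⊆ -1-110,0--110
  m26 ⊆ 0-1-10 [E]
  m28 ⊆ --1100,-111-0,0-11-0
  m30 ⊆ -1-110,-111-0,0--110,0-1-10,0-11-0
  m33 ⊆ 1-0001,1000-1
  m35 ⊆ -00011,10-011,100-11,1000-1
  m42 ⊆ -01010,10101-
  m43 ⊆ 1-1011,10-011,10101-
  m44 ⊆ --1100 [E]
  m49 ⊆ 1-0001,11-001
  m54 ⊆ -1-110 [E]
  m56 ⊆ 111-0- [E]
  m57 ⊆ 11-001,111-0-,1110-1
  m59 ⊆ 1-1011,1110-1
  m60 ⊆ --1100,-111-0,111-0-
  m61 ⊆ 111-0- [E]
  m62 ⊆ -1-110,-111-0
E = {--1100, -00011, -1-110, 0--110, 0-1-10, 00100-, 010101, 111-0-}
Petrick residual → -01010, 1-0001, 1-1011
Cover = cde'f' + b'c'd'ef + b'cd'ef' + bdef' + a'def' + a'cef' + a'b'cd'e' + a'bc'de'f + ac'd'e'f + acd'ef + abce'  |cover|=11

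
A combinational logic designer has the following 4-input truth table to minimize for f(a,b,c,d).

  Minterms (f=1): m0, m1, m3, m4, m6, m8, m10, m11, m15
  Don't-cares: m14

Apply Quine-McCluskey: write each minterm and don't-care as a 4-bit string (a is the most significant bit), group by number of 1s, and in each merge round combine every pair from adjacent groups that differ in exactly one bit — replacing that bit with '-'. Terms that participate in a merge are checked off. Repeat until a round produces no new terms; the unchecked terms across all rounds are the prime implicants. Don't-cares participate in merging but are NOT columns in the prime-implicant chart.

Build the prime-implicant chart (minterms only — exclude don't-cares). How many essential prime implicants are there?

1

size-2^0 implicants → 0000(✓)  0001(✓)  0011(✓)  0100(✓)  0110(✓)  1000(✓)  1010(✓)  1011(✓)  1110(✓)  1111(✓)
size-2^1 implicants → -000  -011  -110  0-00  00-1  000-  01-0  1-10(✓)  1-11(✓)  10-0  101-(✓)  111-(✓)
size-2^2 implicants → 1-1-
Unchecked terms (primes): -000, -011, -110, 0-00, 00-1, 000-, 01-0, 1-1-, 10-0
Minterm coverage:
  m0 ⊆ -000,0-00,000-
  m1 ⊆ 00-1,000-
  m3 ⊆ -011,00-1
  m4 ⊆ 0-00,01-0
  m6 ⊆ -110,01-0
  m8 ⊆ -000,10-0
  m10 ⊆ 1-1-,10-0
  m11 ⊆ -011,1-1-
  m15 ⊆ 1-1- [E]
E = {1-1-}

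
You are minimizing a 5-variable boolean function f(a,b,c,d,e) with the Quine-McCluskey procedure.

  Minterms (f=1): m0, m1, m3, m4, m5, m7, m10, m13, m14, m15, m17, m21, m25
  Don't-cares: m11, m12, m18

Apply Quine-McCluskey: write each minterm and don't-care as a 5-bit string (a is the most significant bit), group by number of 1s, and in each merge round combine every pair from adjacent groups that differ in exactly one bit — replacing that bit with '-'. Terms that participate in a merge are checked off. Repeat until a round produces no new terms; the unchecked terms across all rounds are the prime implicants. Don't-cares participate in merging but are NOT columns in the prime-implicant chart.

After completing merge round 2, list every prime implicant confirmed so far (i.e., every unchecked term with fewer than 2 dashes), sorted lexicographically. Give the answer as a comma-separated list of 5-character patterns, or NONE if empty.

1-001, 10010

Round 0: 00000✓ 00001✓ 00011✓ 00100✓ 00101✓ 00111✓ 01010✓ 01011✓ 01100✓ 01101✓ 01110✓ 01111✓ 10001✓ 10010 10101✓ 11001✓
Round 1: -0001✓ -0101✓ 0-011✓ 0-100✓ 0-101✓ 0-111✓ 00-00✓ 00-01✓ 00-11✓ 000-1✓ 0000-✓ 001-1✓ 0010-✓ 01-10✓ 01-11✓ 0101-✓ 011-0✓ 011-1✓ 0110-✓ 0111-✓ 1-001 10-01✓
Round 2: -0-01 0--11 0-1-1 0-10- 00--1 00-0- 01-1- 011--
PIs = {-0-01, 0--11, 0-1-1, 0-10-, 00--1, 00-0-, 01-1-, 011--, 1-001, 10010}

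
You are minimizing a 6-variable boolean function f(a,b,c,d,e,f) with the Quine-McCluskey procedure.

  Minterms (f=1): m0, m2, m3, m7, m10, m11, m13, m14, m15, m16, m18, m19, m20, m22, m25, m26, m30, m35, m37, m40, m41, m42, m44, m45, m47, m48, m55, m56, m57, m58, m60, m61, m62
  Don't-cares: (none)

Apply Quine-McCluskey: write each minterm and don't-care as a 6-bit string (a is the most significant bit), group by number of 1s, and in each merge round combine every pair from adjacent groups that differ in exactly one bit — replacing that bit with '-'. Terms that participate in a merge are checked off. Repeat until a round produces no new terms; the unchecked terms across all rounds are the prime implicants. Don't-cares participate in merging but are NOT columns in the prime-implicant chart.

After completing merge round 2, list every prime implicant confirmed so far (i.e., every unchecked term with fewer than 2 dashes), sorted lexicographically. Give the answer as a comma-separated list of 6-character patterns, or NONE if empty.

-00011, -10000, -11001, 10-101, 11-000, 110111

size-2^0 implicants → 000000(✓)  000010(✓)  000011(✓)  000111(✓)  001010(✓)  001011(✓)  001101(✓)  001110(✓)  001111(✓)  010000(✓)  010010(✓)  010011(✓)  010100(✓)  010110(✓)  011001(✓)  011010(✓)  011110(✓)  100011(✓)  100101(✓)  101000(✓)  101001(✓)  101010(✓)  101100(✓)  101101(✓)  101111(✓)  110000(✓)  110111  111000(✓)  111001(✓)  111010(✓)  111100(✓)  111101(✓)  111110(✓)
size-2^1 implicants → -00011  -01010(✓)  -01101(✓)  -01111(✓)  -10000  -11001  -11010(✓)  -11110(✓)  0-0000(✓)  0-0010(✓)  0-0011(✓)  0-1010(✓)  0-1110(✓)  00-010(✓)  00-011(✓)  00-111(✓)  000-11(✓)  0000-0(✓)  00001-(✓)  001-10(✓)  001-11(✓)  00101-(✓)  0011-1(✓)  00111-(✓)  01-010(✓)  01-110(✓)  010-00(✓)  010-10(✓)  0100-0(✓)  01001-(✓)  0101-0(✓)  011-10(✓)  1-1000(✓)  1-1001(✓)  1-1010(✓)  1-1100(✓)  1-1101(✓)  10-101  101-00(✓)  101-01(✓)  1010-0(✓)  10100-(✓)  1011-1(✓)  10110-(✓)  11-000  111-00(✓)  111-01(✓)  111-10(✓)  1110-0(✓)  11100-(✓)  1111-0(✓)  11110-(✓)
size-2^2 implicants → --1010  -011-1  -11-10  0--010  0-00-0  0-001-  0-1-10  00--11  00-01-  001-1-  01--10  010--0  1-1-00(✓)  1-1-01(✓)  1-10-0  1-100-(✓)  1-110-(✓)  101-0-(✓)  111--0  111-0-(✓)
size-2^3 implicants → 1-1-0-
Unchecked terms (primes): --1010, -00011, -011-1, -10000, -11-10, -11001, 0--010, 0-00-0, 0-001-, 0-1-10, 00--11, 00-01-, 001-1-, 01--10, 010--0, 1-1-0-, 1-10-0, 10-101, 11-000, 110111, 111--0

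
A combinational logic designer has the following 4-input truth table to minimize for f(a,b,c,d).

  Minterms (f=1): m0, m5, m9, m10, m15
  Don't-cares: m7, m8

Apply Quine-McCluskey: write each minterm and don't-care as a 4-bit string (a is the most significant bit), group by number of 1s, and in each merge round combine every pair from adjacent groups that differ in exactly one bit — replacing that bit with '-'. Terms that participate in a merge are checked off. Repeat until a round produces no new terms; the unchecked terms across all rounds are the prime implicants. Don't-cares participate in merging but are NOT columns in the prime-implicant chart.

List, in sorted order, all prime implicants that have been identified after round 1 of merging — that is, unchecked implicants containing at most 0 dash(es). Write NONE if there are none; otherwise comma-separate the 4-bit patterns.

[col 0] 0000*, 0101*, 0111*, 1000*, 1001*, 1010*, 1111*
[col 1] -000, -111, 01-1, 10-0, 100-
Prime implicants: -000, -111, 01-1, 10-0, 100-

NONE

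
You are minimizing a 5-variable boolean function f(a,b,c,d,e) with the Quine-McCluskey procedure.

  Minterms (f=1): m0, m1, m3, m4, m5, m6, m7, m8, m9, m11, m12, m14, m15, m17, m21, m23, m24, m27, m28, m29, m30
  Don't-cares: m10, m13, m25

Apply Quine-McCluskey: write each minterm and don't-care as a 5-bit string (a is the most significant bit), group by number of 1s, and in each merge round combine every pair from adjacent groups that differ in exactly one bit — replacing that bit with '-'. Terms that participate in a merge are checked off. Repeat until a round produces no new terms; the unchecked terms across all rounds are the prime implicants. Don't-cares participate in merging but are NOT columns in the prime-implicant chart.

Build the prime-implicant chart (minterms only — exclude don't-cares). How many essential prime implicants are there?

8

Round 0: 00000✓ 00001✓ 00011✓ 00100✓ 00101✓ 00110✓ 00111✓ 01000✓ 01001✓ 01010✓ 01011✓ 01100✓ 01101✓ 01110✓ 01111✓ 10001✓ 10101✓ 10111✓ 11000✓ 11001✓ 11011✓ 11100✓ 11101✓ 11110✓
Round 1: -0001✓ -0101✓ -0111✓ -1000✓ -1001✓ -1011✓ -1100✓ -1101✓ -1110✓ 0-000✓ 0-001✓ 0-011✓ 0-100✓ 0-101✓ 0-110✓ 0-111✓ 00-00✓ 00-01✓ 00-11✓ 000-1✓ 0000-✓ 001-0✓ 001-1✓ 0010-✓ 0011-✓ 01-00✓ 01-01✓ 01-10✓ 01-11✓ 010-0✓ 010-1✓ 0100-✓ 0101-✓ 011-0✓ 011-1✓ 0110-✓ 0111-✓ 1-001✓ 1-101✓ 10-01✓ 101-1✓ 11-00✓ 11-01✓ 110-1✓ 1100-✓ 111-0✓ 1110-✓
Round 2: --001✓ --101✓ -0-01✓ -01-1 -1-00✓ -1-01✓ -10-1 -100-✓ -11-0 -110-✓ 0--00✓ 0--01✓ 0--11✓ 0-0-1✓ 0-00-✓ 0-1-0✓ 0-1-1✓ 0-10-✓ 0-11-✓ 00--1✓ 00-0-✓ 001--✓ 01--0✓ 01--1✓ 01-0-✓ 01-1-✓ 010--✓ 011--✓ 1--01✓ 11-0-✓
Round 3: ---01 -1-0- 0---1 0--0- 0-1-- 01---
PIs = {---01, -01-1, -1-0-, -10-1, -11-0, 0---1, 0--0-, 0-1--, 01---}
Coverage chart:
  m0: 0--0- ←essential
  m1: ---01,0---1,0--0-
  m3: 0---1 ←essential
  m4: 0--0-,0-1--
  m5: ---01,-01-1,0---1,0--0-,0-1--
  m6: 0-1-- ←essential
  m7: -01-1,0---1,0-1--
  m8: -1-0-,0--0-,01---
  m9: ---01,-1-0-,-10-1,0---1,0--0-,01---
  m11: -10-1,0---1,01---
  m12: -1-0-,-11-0,0--0-,0-1--,01---
  m14: -11-0,0-1--,01---
  m15: 0---1,0-1--,01---
  m17: ---01 ←essential
  m21: ---01,-01-1
  m23: -01-1 ←essential
  m24: -1-0- ←essential
  m27: -10-1 ←essential
  m28: -1-0-,-11-0
  m29: ---01,-1-0-
  m30: -11-0 ←essential
Essential: ---01, -01-1, -1-0-, -10-1, -11-0, 0---1, 0--0-, 0-1--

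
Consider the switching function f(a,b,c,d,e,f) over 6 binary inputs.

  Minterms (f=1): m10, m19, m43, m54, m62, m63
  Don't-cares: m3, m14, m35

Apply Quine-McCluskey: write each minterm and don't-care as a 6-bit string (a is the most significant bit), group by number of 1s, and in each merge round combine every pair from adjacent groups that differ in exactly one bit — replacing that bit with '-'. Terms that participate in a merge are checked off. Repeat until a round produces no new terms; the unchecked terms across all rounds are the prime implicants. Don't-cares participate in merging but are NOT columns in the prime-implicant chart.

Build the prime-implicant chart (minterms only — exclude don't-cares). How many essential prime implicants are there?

5

Round 0: 000011✓ 001010✓ 001110✓ 010011✓ 100011✓ 101011✓ 110110✓ 111110✓ 111111✓
Round 1: -00011 0-0011 001-10 10-011 11-110 11111-
PIs = {-00011, 0-0011, 001-10, 10-011, 11-110, 11111-}
Coverage chart:
  m10: 001-10 ←essential
  m19: 0-0011 ←essential
  m43: 10-011 ←essential
  m54: 11-110 ←essential
  m62: 11-110,11111-
  m63: 11111- ←essential
Essential: 0-0011, 001-10, 10-011, 11-110, 11111-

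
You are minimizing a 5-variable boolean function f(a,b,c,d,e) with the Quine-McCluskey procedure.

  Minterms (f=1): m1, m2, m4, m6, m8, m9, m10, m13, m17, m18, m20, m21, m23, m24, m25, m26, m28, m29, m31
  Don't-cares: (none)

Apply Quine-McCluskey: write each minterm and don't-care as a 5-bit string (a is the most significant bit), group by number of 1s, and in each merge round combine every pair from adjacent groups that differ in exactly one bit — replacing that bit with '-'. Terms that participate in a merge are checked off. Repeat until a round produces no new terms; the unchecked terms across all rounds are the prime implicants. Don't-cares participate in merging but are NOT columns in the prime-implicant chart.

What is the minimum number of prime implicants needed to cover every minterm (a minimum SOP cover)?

Round 0: 00001✓ 00010✓ 00100✓ 00110✓ 01000✓ 01001✓ 01010✓ 01101✓ 10001✓ 10010✓ 10100✓ 10101✓ 10111✓ 11000✓ 11001✓ 11010✓ 11100✓ 11101✓ 11111✓
Round 1: -0001✓ -0010✓ -0100 -1000✓ -1001✓ -1010✓ -1101✓ 0-001✓ 0-010✓ 00-10 001-0 01-01✓ 010-0✓ 0100-✓ 1-001✓ 1-010✓ 1-100✓ 1-101✓ 1-111✓ 10-01✓ 101-1✓ 1010-✓ 11-00✓ 11-01✓ 110-0✓ 1100-✓ 111-1✓ 1110-✓
Round 2: --001 --010 -1-01 -10-0 -100- 1--01 1-1-1 1-10- 11-0-
PIs = {--001, --010, -0100, -1-01, -10-0, -100-, 00-10, 001-0, 1--01, 1-1-1, 1-10-, 11-0-}
Coverage chart:
  m1: --001 ←essential
  m2: --010,00-10
  m4: -0100,001-0
  m6: 00-10,001-0
  m8: -10-0,-100-
  m9: --001,-1-01,-100-
  m10: --010,-10-0
  m13: -1-01 ←essential
  m17: --001,1--01
  m18: --010 ←essential
  m20: -0100,1-10-
  m21: 1--01,1-1-1,1-10-
  m23: 1-1-1 ←essential
  m24: -10-0,-100-,11-0-
  m25: --001,-1-01,-100-,1--01,11-0-
  m26: --010,-10-0
  m28: 1-10-,11-0-
  m29: -1-01,1--01,1-1-1,1-10-,11-0-
  m31: 1-1-1 ←essential
Essential: --001, --010, -1-01, 1-1-1
Petrick residual → -10-0, 001-0, 1-10-
Min cover (7 terms): c'd'e + c'de' + bd'e + bc'e' + a'b'ce' + ace + acd'

7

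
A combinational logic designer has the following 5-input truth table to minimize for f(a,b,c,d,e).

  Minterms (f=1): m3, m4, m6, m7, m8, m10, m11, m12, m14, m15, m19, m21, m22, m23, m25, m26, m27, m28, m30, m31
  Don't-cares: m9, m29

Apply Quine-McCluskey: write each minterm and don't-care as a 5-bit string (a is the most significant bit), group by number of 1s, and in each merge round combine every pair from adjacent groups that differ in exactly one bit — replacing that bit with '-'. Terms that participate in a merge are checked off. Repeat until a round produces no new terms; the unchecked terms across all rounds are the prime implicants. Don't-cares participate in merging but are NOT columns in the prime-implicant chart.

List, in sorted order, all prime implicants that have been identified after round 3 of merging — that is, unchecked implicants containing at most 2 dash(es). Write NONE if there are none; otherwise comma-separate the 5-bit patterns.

size-2^0 implicants → 00011(✓)  00100(✓)  00110(✓)  00111(✓)  01000(✓)  01001(✓)  01010(✓)  01011(✓)  01100(✓)  01110(✓)  01111(✓)  10011(✓)  10101(✓)  10110(✓)  10111(✓)  11001(✓)  11010(✓)  11011(✓)  11100(✓)  11101(✓)  11110(✓)  11111(✓)
size-2^1 implicants → -0011(✓)  -0110(✓)  -0111(✓)  -1001(✓)  -1010(✓)  -1011(✓)  -1100(✓)  -1110(✓)  -1111(✓)  0-011(✓)  0-100(✓)  0-110(✓)  0-111(✓)  00-11(✓)  001-0(✓)  0011-(✓)  01-00(✓)  01-10(✓)  01-11(✓)  010-0(✓)  010-1(✓)  0100-(✓)  0101-(✓)  011-0(✓)  0111-(✓)  1-011(✓)  1-101(✓)  1-110(✓)  1-111(✓)  10-11(✓)  101-1(✓)  1011-(✓)  11-01(✓)  11-10(✓)  11-11(✓)  110-1(✓)  1101-(✓)  111-0(✓)  111-1(✓)  1110-(✓)  1111-(✓)
size-2^2 implicants → --011(✓)  --110(✓)  --111(✓)  -0-11(✓)  -011-(✓)  -1-10(✓)  -1-11(✓)  -10-1  -101-(✓)  -11-0  -111-(✓)  0--11(✓)  0-1-0  0-11-(✓)  01--0  01-1-(✓)  010--  1--11(✓)  1-1-1  1-11-(✓)  11--1  11-1-(✓)  111--
size-2^3 implicants → ---11  --11-  -1-1-
Unchecked terms (primes): ---11, --11-, -1-1-, -10-1, -11-0, 0-1-0, 01--0, 010--, 1-1-1, 11--1, 111--

-10-1, -11-0, 0-1-0, 01--0, 010--, 1-1-1, 11--1, 111--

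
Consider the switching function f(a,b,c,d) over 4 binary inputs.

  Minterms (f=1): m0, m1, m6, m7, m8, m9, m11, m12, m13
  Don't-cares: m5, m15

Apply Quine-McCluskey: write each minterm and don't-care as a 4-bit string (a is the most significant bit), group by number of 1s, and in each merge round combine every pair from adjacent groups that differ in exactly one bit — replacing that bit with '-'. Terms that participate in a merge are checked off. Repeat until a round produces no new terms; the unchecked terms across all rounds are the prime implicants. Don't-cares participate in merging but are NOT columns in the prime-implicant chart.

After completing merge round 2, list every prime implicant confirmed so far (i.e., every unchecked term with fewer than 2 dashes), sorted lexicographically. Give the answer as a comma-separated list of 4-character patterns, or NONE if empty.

Round 0: 0000✓ 0001✓ 0101✓ 0110✓ 0111✓ 1000✓ 1001✓ 1011✓ 1100✓ 1101✓ 1111✓
Round 1: -000✓ -001✓ -101✓ -111✓ 0-01✓ 000-✓ 01-1✓ 011- 1-00✓ 1-01✓ 1-11✓ 10-1✓ 100-✓ 11-1✓ 110-✓
Round 2: --01 -00- -1-1 1--1 1-0-
PIs = {--01, -00-, -1-1, 011-, 1--1, 1-0-}

011-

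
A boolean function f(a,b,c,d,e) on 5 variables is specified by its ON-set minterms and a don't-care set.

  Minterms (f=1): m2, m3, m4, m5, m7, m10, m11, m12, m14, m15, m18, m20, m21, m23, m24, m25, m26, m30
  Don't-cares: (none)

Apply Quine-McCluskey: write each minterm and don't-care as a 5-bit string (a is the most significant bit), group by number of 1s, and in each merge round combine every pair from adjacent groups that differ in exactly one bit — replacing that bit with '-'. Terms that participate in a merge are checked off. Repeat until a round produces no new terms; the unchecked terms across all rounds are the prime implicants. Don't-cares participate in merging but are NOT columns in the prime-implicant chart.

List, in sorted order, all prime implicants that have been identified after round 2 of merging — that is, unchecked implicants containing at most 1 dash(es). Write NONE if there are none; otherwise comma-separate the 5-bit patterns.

0-100, 011-0, 110-0, 1100-

[col 0] 00010*, 00011*, 00100*, 00101*, 00111*, 01010*, 01011*, 01100*, 01110*, 01111*, 10010*, 10100*, 10101*, 10111*, 11000*, 11001*, 11010*, 11110*
[col 1] -0010*, -0100*, -0101*, -0111*, -1010*, -1110*, 0-010*, 0-011*, 0-100, 0-111*, 00-11*, 0001-*, 001-1*, 0010-*, 01-10*, 01-11*, 0101-*, 011-0, 0111-*, 1-010*, 101-1*, 1010-*, 11-10*, 110-0, 1100-
[col 2] --010, -01-1, -010-, -1-10, 0--11, 0-01-, 01-1-
Prime implicants: --010, -01-1, -010-, -1-10, 0--11, 0-01-, 0-100, 01-1-, 011-0, 110-0, 1100-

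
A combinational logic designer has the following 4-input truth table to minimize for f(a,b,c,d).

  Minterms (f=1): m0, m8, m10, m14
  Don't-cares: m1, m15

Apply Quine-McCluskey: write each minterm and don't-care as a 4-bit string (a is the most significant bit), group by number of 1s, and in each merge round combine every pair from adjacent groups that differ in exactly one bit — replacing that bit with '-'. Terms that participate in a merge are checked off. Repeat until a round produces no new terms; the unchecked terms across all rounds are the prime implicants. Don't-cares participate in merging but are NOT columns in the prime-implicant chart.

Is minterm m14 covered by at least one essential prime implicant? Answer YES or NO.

[col 0] 0000*, 0001*, 1000*, 1010*, 1110*, 1111*
[col 1] -000, 000-, 1-10, 10-0, 111-
Prime implicants: -000, 000-, 1-10, 10-0, 111-
PI chart (minterm → PIs covering it):
  0 | -000,000-
  8 | -000,10-0
  10 | 1-10,10-0
  14 | 1-10,111-
(no essential prime implicants)

NO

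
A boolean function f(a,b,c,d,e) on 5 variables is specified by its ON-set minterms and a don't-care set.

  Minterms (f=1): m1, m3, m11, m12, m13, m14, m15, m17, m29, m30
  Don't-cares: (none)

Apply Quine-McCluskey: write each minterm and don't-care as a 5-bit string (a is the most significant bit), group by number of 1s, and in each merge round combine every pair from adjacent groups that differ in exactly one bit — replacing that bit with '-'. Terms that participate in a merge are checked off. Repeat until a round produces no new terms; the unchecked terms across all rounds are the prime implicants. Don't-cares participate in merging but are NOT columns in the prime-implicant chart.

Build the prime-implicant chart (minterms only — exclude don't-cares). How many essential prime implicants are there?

Round 0: 00001✓ 00011✓ 01011✓ 01100✓ 01101✓ 01110✓ 01111✓ 10001✓ 11101✓ 11110✓
Round 1: -0001 -1101 -1110 0-011 000-1 01-11 011-0✓ 011-1✓ 0110-✓ 0111-✓
Round 2: 011--
PIs = {-0001, -1101, -1110, 0-011, 000-1, 01-11, 011--}
Coverage chart:
  m1: -0001,000-1
  m3: 0-011,000-1
  m11: 0-011,01-11
  m12: 011-- ←essential
  m13: -1101,011--
  m14: -1110,011--
  m15: 01-11,011--
  m17: -0001 ←essential
  m29: -1101 ←essential
  m30: -1110 ←essential
Essential: -0001, -1101, -1110, 011--

4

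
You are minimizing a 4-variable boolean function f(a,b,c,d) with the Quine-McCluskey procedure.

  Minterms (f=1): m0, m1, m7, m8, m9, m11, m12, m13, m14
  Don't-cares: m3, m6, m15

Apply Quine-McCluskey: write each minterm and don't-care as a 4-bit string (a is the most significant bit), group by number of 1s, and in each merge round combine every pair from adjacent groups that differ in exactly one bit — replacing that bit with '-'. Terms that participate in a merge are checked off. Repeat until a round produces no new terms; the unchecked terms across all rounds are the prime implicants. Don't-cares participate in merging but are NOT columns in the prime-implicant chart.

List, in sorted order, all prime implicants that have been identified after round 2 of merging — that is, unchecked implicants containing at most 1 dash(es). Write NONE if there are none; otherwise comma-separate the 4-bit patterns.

NONE

size-2^0 implicants → 0000(✓)  0001(✓)  0011(✓)  0110(✓)  0111(✓)  1000(✓)  1001(✓)  1011(✓)  1100(✓)  1101(✓)  1110(✓)  1111(✓)
size-2^1 implicants → -000(✓)  -001(✓)  -011(✓)  -110(✓)  -111(✓)  0-11(✓)  00-1(✓)  000-(✓)  011-(✓)  1-00(✓)  1-01(✓)  1-11(✓)  10-1(✓)  100-(✓)  11-0(✓)  11-1(✓)  110-(✓)  111-(✓)
size-2^2 implicants → --11  -0-1  -00-  -11-  1--1  1-0-  11--
Unchecked terms (primes): --11, -0-1, -00-, -11-, 1--1, 1-0-, 11--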